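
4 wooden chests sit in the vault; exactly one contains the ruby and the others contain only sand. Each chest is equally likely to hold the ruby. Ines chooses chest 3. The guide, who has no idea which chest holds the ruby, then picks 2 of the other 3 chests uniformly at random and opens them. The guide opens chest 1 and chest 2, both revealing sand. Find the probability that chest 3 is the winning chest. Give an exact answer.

1/2

Condition on the true location of the ruby.
If it is in either of chests 1 and 2 (prior 1/4 each): that chest was opened and seen not to hold the prize — ruled out; weight (1/4)·0 = 0 each.
If it is in either of chests 3 and 4 (prior 1/4 each): the guide picks exactly this set with probability 1/3 regardless, and none is the prize; weight (1/4)·(1/3) = 1/12 each.
The weights sum to 1/6.
So P(the ruby in chest 3 | the guide opened chest 1 and chest 2) = (1/12) / (1/6) = 1/2.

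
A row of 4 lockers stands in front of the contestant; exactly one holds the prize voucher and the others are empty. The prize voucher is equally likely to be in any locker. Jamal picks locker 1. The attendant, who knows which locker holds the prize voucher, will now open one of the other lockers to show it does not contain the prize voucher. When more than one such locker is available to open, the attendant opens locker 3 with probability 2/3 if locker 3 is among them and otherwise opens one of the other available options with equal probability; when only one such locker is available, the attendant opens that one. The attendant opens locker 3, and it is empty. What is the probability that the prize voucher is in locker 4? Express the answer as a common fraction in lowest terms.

Consider each possible location of the prize voucher in turn.
If it is in any of lockers 1, 2, and 4 (prior 1/4 each): locker 3 is available, opened with probability 2/3; weight (1/4)·(2/3) = 1/6 each.
If it is in locker 3 (prior 1/4): the attendant opened locker 3, so this case is ruled out; weight (1/4)·0 = 0.
The weights sum to 1/2.
So P(the prize voucher in locker 4 | the attendant opened locker 3) = (1/6) / (1/2) = 1/3.

1/3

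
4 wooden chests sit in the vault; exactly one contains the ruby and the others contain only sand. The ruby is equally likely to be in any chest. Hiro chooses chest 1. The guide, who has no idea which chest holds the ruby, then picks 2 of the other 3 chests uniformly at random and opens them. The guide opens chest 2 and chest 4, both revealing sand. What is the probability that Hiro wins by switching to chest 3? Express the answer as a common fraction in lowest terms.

Condition on the true location of the ruby.
If it is in either of chests 1 and 3 (prior 1/4 each): the guide picks exactly this set with probability 1/3 regardless, and none is the prize; weight (1/4)·(1/3) = 1/12 each.
If it is in either of chests 2 and 4 (prior 1/4 each): that chest was opened and seen not to hold the prize — ruled out; weight (1/4)·0 = 0 each.
The weights sum to 1/6.
So P(the ruby in chest 3 | the guide opened chest 2 and chest 4) = (1/12) / (1/6) = 1/2.

1/2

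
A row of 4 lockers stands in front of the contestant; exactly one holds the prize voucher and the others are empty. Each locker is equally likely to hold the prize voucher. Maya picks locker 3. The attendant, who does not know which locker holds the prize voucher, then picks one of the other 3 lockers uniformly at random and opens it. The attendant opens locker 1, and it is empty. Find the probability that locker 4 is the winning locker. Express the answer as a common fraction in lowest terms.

1/3

Because the attendant chose which locker to open without knowing where the prize voucher is, the choice is independent of the prize location. Learning that locker 1 does not hold the prize voucher simply rules out that one location and leaves the remaining 3 lockers still equally likely by symmetry.
So P(the prize voucher in locker 4) = 1/3.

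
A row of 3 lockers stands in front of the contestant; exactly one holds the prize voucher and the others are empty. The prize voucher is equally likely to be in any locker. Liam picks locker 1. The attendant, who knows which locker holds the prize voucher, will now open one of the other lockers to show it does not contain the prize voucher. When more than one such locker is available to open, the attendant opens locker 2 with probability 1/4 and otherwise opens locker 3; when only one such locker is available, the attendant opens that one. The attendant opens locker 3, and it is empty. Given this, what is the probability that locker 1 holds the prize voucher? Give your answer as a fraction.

Condition on the true location of the prize voucher.
If it is in locker 1 (prior 1/3): locker 2 is available but not opened, probability 3/4; weight (1/3)·(3/4) = 1/4.
If it is in locker 2 (prior 1/3): only locker 3 is available, probability 1; weight (1/3)·1 = 1/3.
If it is in locker 3 (prior 1/3): the attendant opened locker 3, so this case is ruled out; weight (1/3)·0 = 0.
The weights sum to 7/12.
So P(the prize voucher in locker 1 | the attendant opened locker 3) = (1/4) / (7/12) = 3/7.

3/7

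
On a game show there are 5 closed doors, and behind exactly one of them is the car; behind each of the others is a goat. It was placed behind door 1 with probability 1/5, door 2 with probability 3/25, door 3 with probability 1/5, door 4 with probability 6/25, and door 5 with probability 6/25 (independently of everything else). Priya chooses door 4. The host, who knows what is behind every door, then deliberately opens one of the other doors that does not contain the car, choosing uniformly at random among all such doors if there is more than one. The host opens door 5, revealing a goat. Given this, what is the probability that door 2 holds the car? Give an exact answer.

6/35

Condition on the true location of the car.
If it is behind either of doors 1 and 3 (prior 1/5 each): the host has 3 equally likely choices, so probability 1/3; weight (1/5)·(1/3) = 1/15 each.
If it is behind door 2 (prior 3/25): the host has 3 equally likely choices, so probability 1/3; weight (3/25)·(1/3) = 1/25.
If it is behind door 4 (prior 6/25): the host has 4 equally likely choices, so probability 1/4; weight (6/25)·(1/4) = 3/50.
If it is behind door 5 (prior 6/25): the host opened door 5, so this case is ruled out; weight (6/25)·0 = 0.
The weights sum to 7/30.
So P(the car behind door 2 | the host opened door 5) = (1/25) / (7/30) = 6/35.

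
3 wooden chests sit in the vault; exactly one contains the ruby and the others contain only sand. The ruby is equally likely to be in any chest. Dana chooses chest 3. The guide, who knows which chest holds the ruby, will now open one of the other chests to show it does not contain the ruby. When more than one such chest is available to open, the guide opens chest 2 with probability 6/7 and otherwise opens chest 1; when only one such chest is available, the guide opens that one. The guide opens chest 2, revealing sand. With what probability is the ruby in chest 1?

Apply Bayes' rule, conditioning on where the ruby actually is.
If it is in chest 1 (prior 1/3): only chest 2 is available, probability 1; weight (1/3)·1 = 1/3.
If it is in chest 2 (prior 1/3): the guide opened chest 2, so this case is ruled out; weight (1/3)·0 = 0.
If it is in chest 3 (prior 1/3): chest 2 is available, opened with probability 6/7; weight (1/3)·(6/7) = 2/7.
The weights sum to 13/21.
So P(the ruby in chest 1 | the guide opened chest 2) = (1/3) / (13/21) = 7/13.

7/13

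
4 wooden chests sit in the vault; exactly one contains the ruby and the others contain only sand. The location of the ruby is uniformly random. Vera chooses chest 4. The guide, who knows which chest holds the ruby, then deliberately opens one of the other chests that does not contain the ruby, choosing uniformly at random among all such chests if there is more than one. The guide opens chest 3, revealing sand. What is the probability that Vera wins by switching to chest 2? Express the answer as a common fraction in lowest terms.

3/8

Consider each possible location of the ruby in turn.
If it is in either of chests 1 and 2 (prior 1/4 each): the guide has 2 equally likely choices, so probability 1/2; weight (1/4)·(1/2) = 1/8 each.
If it is in chest 3 (prior 1/4): the guide opened chest 3, so this case is ruled out; weight (1/4)·0 = 0.
If it is in chest 4 (prior 1/4): the guide has 3 equally likely choices, so probability 1/3; weight (1/4)·(1/3) = 1/12.
The weights sum to 1/3.
So P(the ruby in chest 2 | the guide opened chest 3) = (1/8) / (1/3) = 3/8.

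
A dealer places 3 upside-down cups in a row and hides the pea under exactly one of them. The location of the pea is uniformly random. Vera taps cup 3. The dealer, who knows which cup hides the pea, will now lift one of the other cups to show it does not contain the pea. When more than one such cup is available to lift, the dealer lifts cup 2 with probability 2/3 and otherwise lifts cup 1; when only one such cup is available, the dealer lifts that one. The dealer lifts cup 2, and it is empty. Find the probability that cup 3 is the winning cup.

2/5

Consider each possible location of the pea in turn.
If it is under cup 1 (prior 1/3): only cup 2 is available, probability 1; weight (1/3)·1 = 1/3.
If it is under cup 2 (prior 1/3): the dealer opened cup 2, so this case is ruled out; weight (1/3)·0 = 0.
If it is under cup 3 (prior 1/3): cup 2 is available, opened with probability 2/3; weight (1/3)·(2/3) = 2/9.
The weights sum to 5/9.
So P(the pea under cup 3 | the dealer opened cup 2) = (2/9) / (5/9) = 2/5.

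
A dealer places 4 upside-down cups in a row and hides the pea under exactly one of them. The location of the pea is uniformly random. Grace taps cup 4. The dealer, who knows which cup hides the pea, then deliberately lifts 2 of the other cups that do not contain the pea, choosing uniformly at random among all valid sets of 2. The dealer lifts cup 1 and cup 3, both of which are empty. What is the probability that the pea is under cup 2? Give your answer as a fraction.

Condition on the true location of the pea.
If it is under either of cups 1 and 3 (prior 1/4 each): that cup was opened and seen not to hold the prize — ruled out; weight (1/4)·0 = 0 each.
If it is under cup 2 (prior 1/4): the dealer has no choice, probability 1; weight (1/4)·1 = 1/4.
If it is under cup 4 (prior 1/4): the dealer has 3 equally likely choices, so probability 1/3; weight (1/4)·(1/3) = 1/12.
The weights sum to 1/3.
So P(the pea under cup 2 | the dealer opened cup 1 and cup 3) = (1/4) / (1/3) = 3/4.

3/4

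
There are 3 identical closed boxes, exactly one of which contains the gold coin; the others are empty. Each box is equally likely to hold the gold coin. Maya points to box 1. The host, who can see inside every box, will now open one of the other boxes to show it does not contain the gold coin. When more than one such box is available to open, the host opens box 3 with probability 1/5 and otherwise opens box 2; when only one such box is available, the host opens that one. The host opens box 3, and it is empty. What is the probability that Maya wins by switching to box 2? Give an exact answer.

5/6

Condition on the true location of the gold coin.
If it is in box 1 (prior 1/3): box 3 is available, opened with probability 1/5; weight (1/3)·(1/5) = 1/15.
If it is in box 2 (prior 1/3): only box 3 is available, probability 1; weight (1/3)·1 = 1/3.
If it is in box 3 (prior 1/3): the host opened box 3, so this case is ruled out; weight (1/3)·0 = 0.
The weights sum to 2/5.
So P(the gold coin in box 2 | the host opened box 3) = (1/3) / (2/5) = 5/6.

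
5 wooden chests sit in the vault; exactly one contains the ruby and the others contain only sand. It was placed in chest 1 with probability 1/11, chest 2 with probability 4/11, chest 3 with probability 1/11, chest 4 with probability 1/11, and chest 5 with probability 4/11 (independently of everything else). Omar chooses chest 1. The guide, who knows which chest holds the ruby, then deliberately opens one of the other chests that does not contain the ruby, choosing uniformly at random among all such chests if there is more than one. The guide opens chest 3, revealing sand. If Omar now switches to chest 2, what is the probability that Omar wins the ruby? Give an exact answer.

Consider each possible location of the ruby in turn.
If it is in chest 1 (prior 1/11): the guide has 4 equally likely choices, so probability 1/4; weight (1/11)·(1/4) = 1/44.
If it is in either of chests 2 and 5 (prior 4/11 each): the guide has 3 equally likely choices, so probability 1/3; weight (4/11)·(1/3) = 4/33 each.
If it is in chest 3 (prior 1/11): the guide opened chest 3, so this case is ruled out; weight (1/11)·0 = 0.
If it is in chest 4 (prior 1/11): the guide has 3 equally likely choices, so probability 1/3; weight (1/11)·(1/3) = 1/33.
The weights sum to 13/44.
So P(the ruby in chest 2 | the guide opened chest 3) = (4/33) / (13/44) = 16/39.

16/39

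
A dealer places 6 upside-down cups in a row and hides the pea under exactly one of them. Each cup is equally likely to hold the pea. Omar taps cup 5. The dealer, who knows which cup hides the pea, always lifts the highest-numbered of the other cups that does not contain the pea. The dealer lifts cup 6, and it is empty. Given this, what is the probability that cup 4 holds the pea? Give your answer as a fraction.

Apply Bayes' rule, conditioning on where the pea actually is.
If it is under any of cups 1, 2, 3, 4, and 5 (prior 1/6 each): cup 6 is the highest-numbered option available, probability 1; weight (1/6)·1 = 1/6 each.
If it is under cup 6 (prior 1/6): the dealer opened cup 6, so this case is ruled out; weight (1/6)·0 = 0.
The weights sum to 5/6.
So P(the pea under cup 4 | the dealer opened cup 6) = (1/6) / (5/6) = 1/5.

1/5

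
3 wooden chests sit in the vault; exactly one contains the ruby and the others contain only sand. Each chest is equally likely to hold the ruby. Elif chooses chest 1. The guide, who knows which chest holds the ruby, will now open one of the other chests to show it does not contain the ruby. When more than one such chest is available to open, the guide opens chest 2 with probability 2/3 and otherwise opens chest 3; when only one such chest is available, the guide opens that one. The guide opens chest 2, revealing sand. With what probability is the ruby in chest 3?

3/5

Apply Bayes' rule, conditioning on where the ruby actually is.
If it is in chest 1 (prior 1/3): chest 2 is available, opened with probability 2/3; weight (1/3)·(2/3) = 2/9.
If it is in chest 2 (prior 1/3): the guide opened chest 2, so this case is ruled out; weight (1/3)·0 = 0.
If it is in chest 3 (prior 1/3): only chest 2 is available, probability 1; weight (1/3)·1 = 1/3.
The weights sum to 5/9.
So P(the ruby in chest 3 | the guide opened chest 2) = (1/3) / (5/9) = 3/5.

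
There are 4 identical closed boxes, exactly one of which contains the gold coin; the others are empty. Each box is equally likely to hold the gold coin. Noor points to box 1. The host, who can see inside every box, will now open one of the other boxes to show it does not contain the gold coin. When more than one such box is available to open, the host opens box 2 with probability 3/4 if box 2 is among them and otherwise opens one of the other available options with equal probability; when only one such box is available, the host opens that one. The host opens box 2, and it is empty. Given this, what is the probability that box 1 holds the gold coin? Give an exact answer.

Consider each possible location of the gold coin in turn.
If it is in any of boxes 1, 3, and 4 (prior 1/4 each): box 2 is available, opened with probability 3/4; weight (1/4)·(3/4) = 3/16 each.
If it is in box 2 (prior 1/4): the host opened box 2, so this case is ruled out; weight (1/4)·0 = 0.
The weights sum to 9/16.
So P(the gold coin in box 1 | the host opened box 2) = (3/16) / (9/16) = 1/3.

1/3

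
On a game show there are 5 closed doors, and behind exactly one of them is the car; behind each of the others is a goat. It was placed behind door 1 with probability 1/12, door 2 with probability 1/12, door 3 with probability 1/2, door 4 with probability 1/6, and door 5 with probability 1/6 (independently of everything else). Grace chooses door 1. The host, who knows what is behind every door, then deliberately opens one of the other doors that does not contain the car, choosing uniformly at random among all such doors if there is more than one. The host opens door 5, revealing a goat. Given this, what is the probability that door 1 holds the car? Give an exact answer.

1/13

Condition on the true location of the car.
If it is behind door 1 (prior 1/12): the host has 4 equally likely choices, so probability 1/4; weight (1/12)·(1/4) = 1/48.
If it is behind door 2 (prior 1/12): the host has 3 equally likely choices, so probability 1/3; weight (1/12)·(1/3) = 1/36.
If it is behind door 3 (prior 1/2): the host has 3 equally likely choices, so probability 1/3; weight (1/2)·(1/3) = 1/6.
If it is behind door 4 (prior 1/6): the host has 3 equally likely choices, so probability 1/3; weight (1/6)·(1/3) = 1/18.
If it is behind door 5 (prior 1/6): the host opened door 5, so this case is ruled out; weight (1/6)·0 = 0.
The weights sum to 13/48.
So P(the car behind door 1 | the host opened door 5) = (1/48) / (13/48) = 1/13.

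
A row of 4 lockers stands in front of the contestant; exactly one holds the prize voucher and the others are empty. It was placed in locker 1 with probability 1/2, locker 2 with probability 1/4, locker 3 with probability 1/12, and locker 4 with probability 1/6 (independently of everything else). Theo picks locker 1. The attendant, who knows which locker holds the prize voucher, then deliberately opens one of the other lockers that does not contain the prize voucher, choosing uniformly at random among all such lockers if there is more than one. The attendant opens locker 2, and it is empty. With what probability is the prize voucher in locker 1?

Condition on the true location of the prize voucher.
If it is in locker 1 (prior 1/2): the attendant has 3 equally likely choices, so probability 1/3; weight (1/2)·(1/3) = 1/6.
If it is in locker 2 (prior 1/4): the attendant opened locker 2, so this case is ruled out; weight (1/4)·0 = 0.
If it is in locker 3 (prior 1/12): the attendant has 2 equally likely choices, so probability 1/2; weight (1/12)·(1/2) = 1/24.
If it is in locker 4 (prior 1/6): the attendant has 2 equally likely choices, so probability 1/2; weight (1/6)·(1/2) = 1/12.
The weights sum to 7/24.
So P(the prize voucher in locker 1 | the attendant opened locker 2) = (1/6) / (7/24) = 4/7.

4/7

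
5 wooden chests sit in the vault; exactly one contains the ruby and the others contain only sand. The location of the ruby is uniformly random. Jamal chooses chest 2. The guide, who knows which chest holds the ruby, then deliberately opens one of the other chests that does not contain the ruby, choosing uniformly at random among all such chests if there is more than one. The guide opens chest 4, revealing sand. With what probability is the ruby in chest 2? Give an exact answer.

Consider each possible location of the ruby in turn.
If it is in any of chests 1, 3, and 5 (prior 1/5 each): the guide has 3 equally likely choices, so probability 1/3; weight (1/5)·(1/3) = 1/15 each.
If it is in chest 2 (prior 1/5): the guide has 4 equally likely choices, so probability 1/4; weight (1/5)·(1/4) = 1/20.
If it is in chest 4 (prior 1/5): the guide opened chest 4, so this case is ruled out; weight (1/5)·0 = 0.
The weights sum to 1/4.
So P(the ruby in chest 2 | the guide opened chest 4) = (1/20) / (1/4) = 1/5.

1/5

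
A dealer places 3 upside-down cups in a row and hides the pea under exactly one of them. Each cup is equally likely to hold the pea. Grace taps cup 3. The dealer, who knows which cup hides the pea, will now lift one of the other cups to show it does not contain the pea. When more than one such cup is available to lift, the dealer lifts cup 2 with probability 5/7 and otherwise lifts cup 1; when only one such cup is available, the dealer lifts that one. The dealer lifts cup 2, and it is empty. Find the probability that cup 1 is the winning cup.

7/12

Apply Bayes' rule, conditioning on where the pea actually is.
If it is under cup 1 (prior 1/3): only cup 2 is available, probability 1; weight (1/3)·1 = 1/3.
If it is under cup 2 (prior 1/3): the dealer opened cup 2, so this case is ruled out; weight (1/3)·0 = 0.
If it is under cup 3 (prior 1/3): cup 2 is available, opened with probability 5/7; weight (1/3)·(5/7) = 5/21.
The weights sum to 4/7.
So P(the pea under cup 1 | the dealer opened cup 2) = (1/3) / (4/7) = 7/12.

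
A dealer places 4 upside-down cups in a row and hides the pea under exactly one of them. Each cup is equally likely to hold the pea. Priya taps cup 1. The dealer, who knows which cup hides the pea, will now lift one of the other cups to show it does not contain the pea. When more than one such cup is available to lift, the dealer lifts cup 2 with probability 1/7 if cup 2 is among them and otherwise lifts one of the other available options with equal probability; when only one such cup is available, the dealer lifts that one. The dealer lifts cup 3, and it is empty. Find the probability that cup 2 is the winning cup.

Consider each possible location of the pea in turn.
If it is under cup 1 (prior 1/4): cup 2 is available but not opened; cup 3 gets probability (1 − 1/7)/2 = 3/7; weight (1/4)·(3/7) = 3/28.
If it is under cup 2 (prior 1/4): cup 2 holds the prize so is unavailable; the dealer chooses uniformly among the 2 others, probability 1/2; weight (1/4)·(1/2) = 1/8.
If it is under cup 3 (prior 1/4): the dealer opened cup 3, so this case is ruled out; weight (1/4)·0 = 0.
If it is under cup 4 (prior 1/4): cup 2 is available but not opened, probability 6/7; weight (1/4)·(6/7) = 3/14.
The weights sum to 25/56.
So P(the pea under cup 2 | the dealer opened cup 3) = (1/8) / (25/56) = 7/25.

7/25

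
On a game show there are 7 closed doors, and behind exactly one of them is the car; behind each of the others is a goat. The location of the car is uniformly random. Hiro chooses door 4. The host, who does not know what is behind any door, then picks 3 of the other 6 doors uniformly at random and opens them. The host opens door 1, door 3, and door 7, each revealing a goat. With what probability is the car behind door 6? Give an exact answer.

1/4

Condition on the true location of the car.
If it is behind any of doors 1, 3, and 7 (prior 1/7 each): that door was opened and seen not to hold the prize — ruled out; weight (1/7)·0 = 0 each.
If it is behind any of doors 2, 4, 5, and 6 (prior 1/7 each): the host picks exactly this set with probability 1/20 regardless, and none is the prize; weight (1/7)·(1/20) = 1/140 each.
The weights sum to 1/35.
So P(the car behind door 6 | the host opened door 1, door 3, and door 7) = (1/140) / (1/35) = 1/4.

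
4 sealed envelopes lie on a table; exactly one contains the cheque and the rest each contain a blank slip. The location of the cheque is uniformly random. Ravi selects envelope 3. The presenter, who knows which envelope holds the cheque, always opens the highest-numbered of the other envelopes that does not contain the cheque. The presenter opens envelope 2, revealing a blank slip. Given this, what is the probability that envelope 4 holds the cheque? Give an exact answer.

Apply Bayes' rule, conditioning on where the cheque actually is.
If it is in either of envelopes 1 and 3 (prior 1/4 each): the presenter would have opened envelope 4 instead, probability 0; weight (1/4)·0 = 0 each.
If it is in envelope 2 (prior 1/4): the presenter opened envelope 2, so this case is ruled out; weight (1/4)·0 = 0.
If it is in envelope 4 (prior 1/4): envelope 2 is the highest-numbered option available, probability 1; weight (1/4)·1 = 1/4.
The weights sum to 1/4.
So P(the cheque in envelope 4 | the presenter opened envelope 2) = (1/4) / (1/4) = 1.

1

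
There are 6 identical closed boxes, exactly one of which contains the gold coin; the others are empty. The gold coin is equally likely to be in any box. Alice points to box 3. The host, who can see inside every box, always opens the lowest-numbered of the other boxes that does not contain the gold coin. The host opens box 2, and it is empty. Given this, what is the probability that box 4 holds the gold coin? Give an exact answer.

0

Apply Bayes' rule, conditioning on where the gold coin actually is.
If it is in box 1 (prior 1/6): box 2 is the lowest-numbered option available, probability 1; weight (1/6)·1 = 1/6.
If it is in box 2 (prior 1/6): the host opened box 2, so this case is ruled out; weight (1/6)·0 = 0.
If it is in any of boxes 3, 4, 5, and 6 (prior 1/6 each): the host would have opened box 1 instead, probability 0; weight (1/6)·0 = 0 each.
The weights sum to 1/6.
So P(the gold coin in box 4 | the host opened box 2) = 0 / (1/6) = 0.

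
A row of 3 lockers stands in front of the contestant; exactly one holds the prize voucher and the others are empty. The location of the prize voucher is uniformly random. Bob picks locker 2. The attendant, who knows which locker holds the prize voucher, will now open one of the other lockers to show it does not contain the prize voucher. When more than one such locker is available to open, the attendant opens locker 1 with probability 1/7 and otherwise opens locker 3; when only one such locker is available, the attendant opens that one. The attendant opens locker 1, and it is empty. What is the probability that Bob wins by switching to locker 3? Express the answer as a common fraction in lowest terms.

Apply Bayes' rule, conditioning on where the prize voucher actually is.
If it is in locker 1 (prior 1/3): the attendant opened locker 1, so this case is ruled out; weight (1/3)·0 = 0.
If it is in locker 2 (prior 1/3): locker 1 is available, opened with probability 1/7; weight (1/3)·(1/7) = 1/21.
If it is in locker 3 (prior 1/3): only locker 1 is available, probability 1; weight (1/3)·1 = 1/3.
The weights sum to 8/21.
So P(the prize voucher in locker 3 | the attendant opened locker 1) = (1/3) / (8/21) = 7/8.

7/8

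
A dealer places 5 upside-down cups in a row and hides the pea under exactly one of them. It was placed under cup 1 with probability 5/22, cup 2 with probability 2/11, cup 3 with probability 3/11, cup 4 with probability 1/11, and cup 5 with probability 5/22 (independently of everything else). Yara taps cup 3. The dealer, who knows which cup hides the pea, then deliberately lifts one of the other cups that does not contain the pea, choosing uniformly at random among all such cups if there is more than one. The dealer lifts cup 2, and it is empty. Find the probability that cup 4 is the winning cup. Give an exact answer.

Condition on the true location of the pea.
If it is under either of cups 1 and 5 (prior 5/22 each): the dealer has 3 equally likely choices, so probability 1/3; weight (5/22)·(1/3) = 5/66 each.
If it is under cup 2 (prior 2/11): the dealer opened cup 2, so this case is ruled out; weight (2/11)·0 = 0.
If it is under cup 3 (prior 3/11): the dealer has 4 equally likely choices, so probability 1/4; weight (3/11)·(1/4) = 3/44.
If it is under cup 4 (prior 1/11): the dealer has 3 equally likely choices, so probability 1/3; weight (1/11)·(1/3) = 1/33.
The weights sum to 1/4.
So P(the pea under cup 4 | the dealer opened cup 2) = (1/33) / (1/4) = 4/33.

4/33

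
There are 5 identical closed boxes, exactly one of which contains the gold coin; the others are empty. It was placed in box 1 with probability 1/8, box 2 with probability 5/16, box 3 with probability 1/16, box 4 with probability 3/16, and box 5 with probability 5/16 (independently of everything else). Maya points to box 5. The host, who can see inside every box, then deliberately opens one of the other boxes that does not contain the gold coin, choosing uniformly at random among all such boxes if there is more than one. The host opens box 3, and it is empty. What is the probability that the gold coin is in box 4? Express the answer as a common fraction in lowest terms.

Condition on the true location of the gold coin.
If it is in box 1 (prior 1/8): the host has 3 equally likely choices, so probability 1/3; weight (1/8)·(1/3) = 1/24.
If it is in box 2 (prior 5/16): the host has 3 equally likely choices, so probability 1/3; weight (5/16)·(1/3) = 5/48.
If it is in box 3 (prior 1/16): the host opened box 3, so this case is ruled out; weight (1/16)·0 = 0.
If it is in box 4 (prior 3/16): the host has 3 equally likely choices, so probability 1/3; weight (3/16)·(1/3) = 1/16.
If it is in box 5 (prior 5/16): the host has 4 equally likely choices, so probability 1/4; weight (5/16)·(1/4) = 5/64.
The weights sum to 55/192.
So P(the gold coin in box 4 | the host opened box 3) = (1/16) / (55/192) = 12/55.

12/55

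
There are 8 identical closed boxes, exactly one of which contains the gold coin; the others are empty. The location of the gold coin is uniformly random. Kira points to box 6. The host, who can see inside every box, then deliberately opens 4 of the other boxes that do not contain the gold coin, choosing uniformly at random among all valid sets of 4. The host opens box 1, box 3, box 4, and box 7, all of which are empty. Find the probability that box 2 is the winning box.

7/24

Consider each possible location of the gold coin in turn.
If it is in any of boxes 1, 3, 4, and 7 (prior 1/8 each): that box was opened and seen not to hold the prize — ruled out; weight (1/8)·0 = 0 each.
If it is in any of boxes 2, 5, and 8 (prior 1/8 each): the host has 15 equally likely choices, so probability 1/15; weight (1/8)·(1/15) = 1/120 each.
If it is in box 6 (prior 1/8): the host has 35 equally likely choices, so probability 1/35; weight (1/8)·(1/35) = 1/280.
The weights sum to 1/35.
So P(the gold coin in box 2 | the host opened box 1, box 3, box 4, and box 7) = (1/120) / (1/35) = 7/24.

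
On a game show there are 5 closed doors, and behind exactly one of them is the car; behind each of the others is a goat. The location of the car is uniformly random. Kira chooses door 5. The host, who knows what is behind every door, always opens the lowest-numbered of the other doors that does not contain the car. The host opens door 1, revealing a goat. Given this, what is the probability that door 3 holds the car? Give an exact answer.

1/4

Apply Bayes' rule, conditioning on where the car actually is.
If it is behind door 1 (prior 1/5): the host opened door 1, so this case is ruled out; weight (1/5)·0 = 0.
If it is behind any of doors 2, 3, 4, and 5 (prior 1/5 each): door 1 is the lowest-numbered option available, probability 1; weight (1/5)·1 = 1/5 each.
The weights sum to 4/5.
So P(the car behind door 3 | the host opened door 1) = (1/5) / (4/5) = 1/4.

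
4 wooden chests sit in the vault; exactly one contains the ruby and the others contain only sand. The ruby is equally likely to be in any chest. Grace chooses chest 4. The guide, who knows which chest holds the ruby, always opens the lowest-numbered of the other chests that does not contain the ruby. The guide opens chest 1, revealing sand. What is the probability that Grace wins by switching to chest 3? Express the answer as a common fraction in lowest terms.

Condition on the true location of the ruby.
If it is in chest 1 (prior 1/4): the guide opened chest 1, so this case is ruled out; weight (1/4)·0 = 0.
If it is in any of chests 2, 3, and 4 (prior 1/4 each): chest 1 is the lowest-numbered option available, probability 1; weight (1/4)·1 = 1/4 each.
The weights sum to 3/4.
So P(the ruby in chest 3 | the guide opened chest 1) = (1/4) / (3/4) = 1/3.

1/3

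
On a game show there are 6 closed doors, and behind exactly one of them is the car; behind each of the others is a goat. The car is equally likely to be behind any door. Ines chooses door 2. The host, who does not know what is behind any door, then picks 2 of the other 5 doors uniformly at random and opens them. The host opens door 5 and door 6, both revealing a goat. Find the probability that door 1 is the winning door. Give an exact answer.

Apply Bayes' rule, conditioning on where the car actually is.
If it is behind any of doors 1, 2, 3, and 4 (prior 1/6 each): the host picks exactly this set with probability 1/10 regardless, and none is the prize; weight (1/6)·(1/10) = 1/60 each.
If it is behind either of doors 5 and 6 (prior 1/6 each): that door was opened and seen not to hold the prize — ruled out; weight (1/6)·0 = 0 each.
The weights sum to 1/15.
So P(the car behind door 1 | the host opened door 5 and door 6) = (1/60) / (1/15) = 1/4.

1/4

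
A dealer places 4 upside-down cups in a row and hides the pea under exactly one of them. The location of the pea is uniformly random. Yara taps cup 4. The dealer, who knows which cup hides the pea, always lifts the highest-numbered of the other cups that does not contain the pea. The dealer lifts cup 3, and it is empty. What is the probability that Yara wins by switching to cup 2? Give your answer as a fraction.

Consider each possible location of the pea in turn.
If it is under any of cups 1, 2, and 4 (prior 1/4 each): cup 3 is the highest-numbered option available, probability 1; weight (1/4)·1 = 1/4 each.
If it is under cup 3 (prior 1/4): the dealer opened cup 3, so this case is ruled out; weight (1/4)·0 = 0.
The weights sum to 3/4.
So P(the pea under cup 2 | the dealer opened cup 3) = (1/4) / (3/4) = 1/3.

1/3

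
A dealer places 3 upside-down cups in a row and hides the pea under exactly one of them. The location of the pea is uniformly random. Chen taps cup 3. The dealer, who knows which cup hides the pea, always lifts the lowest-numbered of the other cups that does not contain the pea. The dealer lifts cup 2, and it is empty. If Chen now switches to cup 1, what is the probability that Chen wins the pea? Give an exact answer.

Condition on the true location of the pea.
If it is under cup 1 (prior 1/3): cup 2 is the lowest-numbered option available, probability 1; weight (1/3)·1 = 1/3.
If it is under cup 2 (prior 1/3): the dealer opened cup 2, so this case is ruled out; weight (1/3)·0 = 0.
If it is under cup 3 (prior 1/3): the dealer would have opened cup 1 instead, probability 0; weight (1/3)·0 = 0.
The weights sum to 1/3.
So P(the pea under cup 1 | the dealer opened cup 2) = (1/3) / (1/3) = 1.

1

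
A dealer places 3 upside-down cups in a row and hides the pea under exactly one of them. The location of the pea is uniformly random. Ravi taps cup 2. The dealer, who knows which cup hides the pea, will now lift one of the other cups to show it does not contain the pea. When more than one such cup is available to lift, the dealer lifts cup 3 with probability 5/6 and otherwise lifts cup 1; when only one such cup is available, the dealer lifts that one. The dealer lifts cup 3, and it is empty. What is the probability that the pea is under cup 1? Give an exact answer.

Condition on the true location of the pea.
If it is under cup 1 (prior 1/3): only cup 3 is available, probability 1; weight (1/3)·1 = 1/3.
If it is under cup 2 (prior 1/3): cup 3 is available, opened with probability 5/6; weight (1/3)·(5/6) = 5/18.
If it is under cup 3 (prior 1/3): the dealer opened cup 3, so this case is ruled out; weight (1/3)·0 = 0.
The weights sum to 11/18.
So P(the pea under cup 1 | the dealer opened cup 3) = (1/3) / (11/18) = 6/11.

6/11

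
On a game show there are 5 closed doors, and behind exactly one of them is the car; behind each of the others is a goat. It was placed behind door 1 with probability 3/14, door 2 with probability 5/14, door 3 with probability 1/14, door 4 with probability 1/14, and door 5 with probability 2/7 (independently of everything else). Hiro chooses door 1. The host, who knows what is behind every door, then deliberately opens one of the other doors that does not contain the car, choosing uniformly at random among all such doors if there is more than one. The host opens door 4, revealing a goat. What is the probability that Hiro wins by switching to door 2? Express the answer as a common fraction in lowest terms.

20/49

Apply Bayes' rule, conditioning on where the car actually is.
If it is behind door 1 (prior 3/14): the host has 4 equally likely choices, so probability 1/4; weight (3/14)·(1/4) = 3/56.
If it is behind door 2 (prior 5/14): the host has 3 equally likely choices, so probability 1/3; weight (5/14)·(1/3) = 5/42.
If it is behind door 3 (prior 1/14): the host has 3 equally likely choices, so probability 1/3; weight (1/14)·(1/3) = 1/42.
If it is behind door 4 (prior 1/14): the host opened door 4, so this case is ruled out; weight (1/14)·0 = 0.
If it is behind door 5 (prior 2/7): the host has 3 equally likely choices, so probability 1/3; weight (2/7)·(1/3) = 2/21.
The weights sum to 7/24.
So P(the car behind door 2 | the host opened door 4) = (5/42) / (7/24) = 20/49.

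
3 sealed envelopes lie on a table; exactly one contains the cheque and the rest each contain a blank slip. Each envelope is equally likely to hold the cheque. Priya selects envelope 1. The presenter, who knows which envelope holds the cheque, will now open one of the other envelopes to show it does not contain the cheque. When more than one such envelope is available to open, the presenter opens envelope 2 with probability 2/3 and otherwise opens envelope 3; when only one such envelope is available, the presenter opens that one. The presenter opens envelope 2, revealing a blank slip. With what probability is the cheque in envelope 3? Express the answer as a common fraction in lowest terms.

3/5

Consider each possible location of the cheque in turn.
If it is in envelope 1 (prior 1/3): envelope 2 is available, opened with probability 2/3; weight (1/3)·(2/3) = 2/9.
If it is in envelope 2 (prior 1/3): the presenter opened envelope 2, so this case is ruled out; weight (1/3)·0 = 0.
If it is in envelope 3 (prior 1/3): only envelope 2 is available, probability 1; weight (1/3)·1 = 1/3.
The weights sum to 5/9.
So P(the cheque in envelope 3 | the presenter opened envelope 2) = (1/3) / (5/9) = 3/5.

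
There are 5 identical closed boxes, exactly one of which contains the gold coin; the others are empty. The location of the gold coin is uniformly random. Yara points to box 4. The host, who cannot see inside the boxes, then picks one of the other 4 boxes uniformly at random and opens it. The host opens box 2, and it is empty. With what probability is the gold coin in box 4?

1/4

Condition on the true location of the gold coin.
If it is in any of boxes 1, 3, 4, and 5 (prior 1/5 each): the host picks box 2 with probability 1/4 regardless, and it is not the prize; weight (1/5)·(1/4) = 1/20 each.
If it is in box 2 (prior 1/5): the host opened box 2, so this case is ruled out; weight (1/5)·0 = 0.
The weights sum to 1/5.
So P(the gold coin in box 4 | the host opened box 2) = (1/20) / (1/5) = 1/4.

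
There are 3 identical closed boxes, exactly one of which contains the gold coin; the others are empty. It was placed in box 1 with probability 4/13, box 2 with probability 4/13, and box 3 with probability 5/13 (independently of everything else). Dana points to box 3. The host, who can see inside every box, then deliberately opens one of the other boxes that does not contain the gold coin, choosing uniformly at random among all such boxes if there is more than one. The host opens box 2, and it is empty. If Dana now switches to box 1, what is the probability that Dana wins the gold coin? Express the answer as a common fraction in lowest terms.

8/13

Condition on the true location of the gold coin.
If it is in box 1 (prior 4/13): the host has no choice, probability 1; weight (4/13)·1 = 4/13.
If it is in box 2 (prior 4/13): the host opened box 2, so this case is ruled out; weight (4/13)·0 = 0.
If it is in box 3 (prior 5/13): the host has 2 equally likely choices, so probability 1/2; weight (5/13)·(1/2) = 5/26.
The weights sum to 1/2.
So P(the gold coin in box 1 | the host opened box 2) = (4/13) / (1/2) = 8/13.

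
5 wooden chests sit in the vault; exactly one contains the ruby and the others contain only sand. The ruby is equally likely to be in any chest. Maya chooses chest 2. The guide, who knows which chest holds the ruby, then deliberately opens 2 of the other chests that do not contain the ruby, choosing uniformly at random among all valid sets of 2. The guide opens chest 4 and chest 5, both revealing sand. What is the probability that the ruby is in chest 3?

Apply Bayes' rule, conditioning on where the ruby actually is.
If it is in either of chests 1 and 3 (prior 1/5 each): the guide has 3 equally likely choices, so probability 1/3; weight (1/5)·(1/3) = 1/15 each.
If it is in chest 2 (prior 1/5): the guide has 6 equally likely choices, so probability 1/6; weight (1/5)·(1/6) = 1/30.
If it is in either of chests 4 and 5 (prior 1/5 each): that chest was opened and seen not to hold the prize — ruled out; weight (1/5)·0 = 0 each.
The weights sum to 1/6.
So P(the ruby in chest 3 | the guide opened chest 4 and chest 5) = (1/15) / (1/6) = 2/5.

2/5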